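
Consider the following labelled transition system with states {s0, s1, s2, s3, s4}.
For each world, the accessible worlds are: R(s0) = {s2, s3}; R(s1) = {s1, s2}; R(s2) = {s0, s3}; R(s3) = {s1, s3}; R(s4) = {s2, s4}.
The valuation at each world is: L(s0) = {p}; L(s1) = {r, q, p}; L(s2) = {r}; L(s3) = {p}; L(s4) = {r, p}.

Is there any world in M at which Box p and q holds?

No

Let φ = Box p and q. Evaluate φ at each world:
  s0 (successors {s2, s3}): φ is false.
  s1 (successors {s1, s2}): φ is false.
  s2 (successors {s0, s3}): φ is false.
  s3 (successors {s1, s3}): φ is false.
  s4 (successors {s2, s4}): φ is false.
For instance, at s2:
  At s2: Box p is true, q is false, so Box p and q is false.
    At s2: Box p requires p at every successor {s0, s3}.
      At s0: p is true.
      At s3: p is true.
    So Box p is true at s2.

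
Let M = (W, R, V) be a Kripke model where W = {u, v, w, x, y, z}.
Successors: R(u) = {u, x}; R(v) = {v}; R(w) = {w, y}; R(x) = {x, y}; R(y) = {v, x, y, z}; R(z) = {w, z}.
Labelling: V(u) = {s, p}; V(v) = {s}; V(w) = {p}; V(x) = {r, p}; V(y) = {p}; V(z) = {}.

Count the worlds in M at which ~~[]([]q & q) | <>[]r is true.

Let φ = ~~[]([]q & q) | <>[]r. Evaluate φ at each world:
  u (successors {u, x}): φ is false.
  v (successors {v}): φ is false.
  w (successors {w, y}): φ is false.
  x (successors {x, y}): φ is false.
  y (successors {v, x, y, z}): φ is false.
  z (successors {w, z}): φ is false.
For instance, at w:
  At w: ~~[]([]q & q) is false, <>[]r is false, so ~~[]([]q & q) | <>[]r is false.
    At w: ~[]([]q & q) is true, so ~~[]([]q & q) is false.
      At w: []([]q & q) is false, so ~[]([]q & q) is true.
    At w: <>[]r requires []r at some successor in {w, y}.
      At w: []r is false.
      At y: []r is false.
    So <>[]r is false at w.
Satisfying worlds: none.

0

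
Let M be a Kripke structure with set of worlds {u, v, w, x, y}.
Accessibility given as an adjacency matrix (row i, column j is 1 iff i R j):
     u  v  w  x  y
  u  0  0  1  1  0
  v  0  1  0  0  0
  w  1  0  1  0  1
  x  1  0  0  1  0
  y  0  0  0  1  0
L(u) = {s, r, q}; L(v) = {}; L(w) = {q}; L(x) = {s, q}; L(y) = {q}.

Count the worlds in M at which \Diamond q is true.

Let φ = \Diamond q. Evaluate φ at each world:
  u (successors {w, x}): φ is true.
  v (successors {v}): φ is false.
  w (successors {u, w, y}): φ is true.
  x (successors {u, x}): φ is true.
  y (successors {x}): φ is true.
For instance, at u:
  At u: \Diamond q requires q at some successor in {w, x}.
    q holds at w, so \Diamond q is true at u.
Satisfying worlds: {u, w, x, y}

4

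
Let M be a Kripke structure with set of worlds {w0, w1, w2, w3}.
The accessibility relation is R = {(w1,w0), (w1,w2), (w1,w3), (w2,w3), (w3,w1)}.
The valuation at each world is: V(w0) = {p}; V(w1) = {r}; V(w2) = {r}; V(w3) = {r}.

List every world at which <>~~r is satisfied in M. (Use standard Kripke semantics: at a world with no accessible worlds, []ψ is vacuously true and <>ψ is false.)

w1, w2, w3

Let φ = <>~~r. Evaluate φ at each world:
  w0 (successors ∅): φ is false.
  w1 (successors {w0, w2, w3}): φ is true.
  w2 (successors {w3}): φ is true.
  w3 (successors {w1}): φ is true.
For instance, at w1:
  At w1: <>~~r requires ~~r at some successor in {w0, w2, w3}.
    ~~r holds at w2, so <>~~r is true at w1.
Satisfying worlds: {w1, w2, w3}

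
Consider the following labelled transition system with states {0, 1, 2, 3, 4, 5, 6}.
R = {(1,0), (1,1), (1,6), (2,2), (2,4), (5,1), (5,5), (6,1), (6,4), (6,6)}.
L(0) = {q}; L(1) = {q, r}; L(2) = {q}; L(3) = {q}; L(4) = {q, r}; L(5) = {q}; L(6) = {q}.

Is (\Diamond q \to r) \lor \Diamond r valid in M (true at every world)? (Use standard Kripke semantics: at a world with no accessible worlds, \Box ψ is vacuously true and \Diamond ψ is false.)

Let φ = (\Diamond q \to r) \lor \Diamond r. Evaluate φ at each world:
  0 (successors ∅): φ is true.
  1 (successors {0, 1, 6}): φ is true.
  2 (successors {2, 4}): φ is true.
  3 (successors ∅): φ is true.
  4 (successors ∅): φ is true.
  5 (successors {1, 5}): φ is true.
  6 (successors {1, 4, 6}): φ is true.
For instance, at 2:
  At 2: \Diamond q \to r is false, \Diamond r is true, so (\Diamond q \to r) \lor \Diamond r is true.
    At 2: \Diamond q is true, r is false, so \Diamond q \to r is false.
      At 2: \Diamond q requires q at some successor in {2, 4}.
        q holds at 2, so \Diamond q is true at 2.
    At 2: \Diamond r requires r at some successor in {2, 4}.
      r holds at 4, so \Diamond r is true at 2.

Yes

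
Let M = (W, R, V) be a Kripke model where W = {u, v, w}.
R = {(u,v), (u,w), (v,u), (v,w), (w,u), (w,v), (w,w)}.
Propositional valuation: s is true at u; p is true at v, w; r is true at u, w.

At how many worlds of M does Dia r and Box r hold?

1

Let φ = Dia r and Box r. Evaluate φ at each world:
  u (successors {v, w}): φ is false.
  v (successors {u, w}): φ is true.
  w (successors {u, v, w}): φ is false.
For instance, at v:
  At v: Dia r is true, Box r is true, so Dia r and Box r is true.
    At v: Dia r requires r at some successor in {u, w}.
      r holds at u, so Dia r is true at v.
    At v: Box r requires r at every successor {u, w}.
      At u: r is true.
      At w: r is true.
    So Box r is true at v.
Satisfying worlds: {v}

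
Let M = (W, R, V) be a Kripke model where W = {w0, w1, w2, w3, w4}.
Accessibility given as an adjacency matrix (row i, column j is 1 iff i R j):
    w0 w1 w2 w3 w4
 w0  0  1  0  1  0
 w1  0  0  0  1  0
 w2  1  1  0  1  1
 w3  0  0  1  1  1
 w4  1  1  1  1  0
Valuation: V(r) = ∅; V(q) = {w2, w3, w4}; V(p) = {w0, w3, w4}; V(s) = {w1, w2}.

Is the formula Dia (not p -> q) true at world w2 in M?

Yes

Recall that Dia ψ holds at a world iff ψ holds at some accessible world.
At w2: Dia (not p -> q) requires not p -> q at some successor in {w0, w1, w3, w4}.
  not p -> q holds at w0, so Dia (not p -> q) is true at w2.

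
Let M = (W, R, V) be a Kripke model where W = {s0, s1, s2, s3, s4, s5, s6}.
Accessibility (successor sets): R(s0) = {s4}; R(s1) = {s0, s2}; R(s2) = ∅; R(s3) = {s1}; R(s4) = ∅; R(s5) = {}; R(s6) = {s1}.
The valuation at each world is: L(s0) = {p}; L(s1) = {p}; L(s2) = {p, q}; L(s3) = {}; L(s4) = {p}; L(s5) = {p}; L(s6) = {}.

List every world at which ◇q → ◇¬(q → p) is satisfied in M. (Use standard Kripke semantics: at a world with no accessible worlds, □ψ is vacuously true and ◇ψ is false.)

Let φ = ◇q → ◇¬(q → p). Evaluate φ at each world:
  s0 (successors {s4}): φ is true.
  s1 (successors {s0, s2}): φ is false.
  s2 (successors ∅): φ is true.
  s3 (successors {s1}): φ is true.
  s4 (successors ∅): φ is true.
  s5 (successors ∅): φ is true.
  s6 (successors {s1}): φ is true.
For instance, at s3:
  At s3: ◇q is false, ◇¬(q → p) is false, so ◇q → ◇¬(q → p) is true.
    At s3: ◇q requires q at some successor in {s1}.
      At s1: q is false.
    So ◇q is false at s3.
    At s3: ◇¬(q → p) requires ¬(q → p) at some successor in {s1}.
      At s1: ¬(q → p) is false.
    So ◇¬(q → p) is false at s3.
Satisfying worlds: {s0, s2, s3, s4, s5, s6}

s0, s2, s3, s4, s5, s6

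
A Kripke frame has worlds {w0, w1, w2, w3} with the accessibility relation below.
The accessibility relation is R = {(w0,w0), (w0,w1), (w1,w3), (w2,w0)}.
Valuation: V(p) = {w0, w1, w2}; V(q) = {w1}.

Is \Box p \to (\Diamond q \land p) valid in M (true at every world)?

No

Let φ = \Box p \to (\Diamond q \land p). Evaluate φ at each world:
  w0 (successors {w0, w1}): φ is true.
  w1 (successors {w3}): φ is true.
  w2 (successors {w0}): φ is false.
  w3 (successors ∅): φ is false.
Detail at w2 (counterexample):
  At w2: \Box p is true, \Diamond q \land p is false, so \Box p \to (\Diamond q \land p) is false.
    At w2: \Box p requires p at every successor {w0}.
      At w0: p is true.
    So \Box p is true at w2.
    At w2: \Diamond q is false, p is true, so \Diamond q \land p is false.
      At w2: \Diamond q requires q at some successor in {w0}.
        At w0: q is false.
      So \Diamond q is false at w2.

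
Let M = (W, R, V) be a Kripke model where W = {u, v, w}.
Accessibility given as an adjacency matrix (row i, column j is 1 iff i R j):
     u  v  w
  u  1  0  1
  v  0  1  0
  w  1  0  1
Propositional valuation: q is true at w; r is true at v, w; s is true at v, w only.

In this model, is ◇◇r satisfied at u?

Recall that ◇ψ holds at a world iff ψ holds at some accessible world.
At u: ◇◇r requires ◇r at some successor in {u, w}.
  ◇r holds at u, so ◇◇r is true at u.
    At u: ◇r requires r at some successor in {u, w}.
      r holds at w, so ◇r is true at u.

Yes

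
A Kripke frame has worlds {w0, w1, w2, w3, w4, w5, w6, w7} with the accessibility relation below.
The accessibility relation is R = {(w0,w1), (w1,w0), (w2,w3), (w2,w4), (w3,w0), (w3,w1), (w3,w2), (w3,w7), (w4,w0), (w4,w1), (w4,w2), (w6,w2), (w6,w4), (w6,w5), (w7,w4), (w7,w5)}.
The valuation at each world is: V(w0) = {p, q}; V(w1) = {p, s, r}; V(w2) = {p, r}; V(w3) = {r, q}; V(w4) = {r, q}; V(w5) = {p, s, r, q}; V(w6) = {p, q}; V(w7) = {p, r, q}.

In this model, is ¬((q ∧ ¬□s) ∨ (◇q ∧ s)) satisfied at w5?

At w5: (q ∧ ¬□s) ∨ (◇q ∧ s) is false, so ¬((q ∧ ¬□s) ∨ (◇q ∧ s)) is true.
  At w5: q ∧ ¬□s is false, ◇q ∧ s is false, so (q ∧ ¬□s) ∨ (◇q ∧ s) is false.
    At w5: q is true, ¬□s is false, so q ∧ ¬□s is false.
      At w5: □s is true, so ¬□s is false.
    At w5: ◇q is false, s is true, so ◇q ∧ s is false.
      At w5: no accessible worlds, so ◇q is false.

Yes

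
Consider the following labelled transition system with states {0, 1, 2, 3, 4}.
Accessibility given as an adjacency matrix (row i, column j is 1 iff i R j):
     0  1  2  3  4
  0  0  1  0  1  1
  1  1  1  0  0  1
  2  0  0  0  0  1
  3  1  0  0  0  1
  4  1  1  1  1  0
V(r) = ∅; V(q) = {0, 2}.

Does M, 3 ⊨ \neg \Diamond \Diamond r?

Yes

Recall that \Diamond ψ holds at a world iff ψ holds at some accessible world.
At 3: \Diamond \Diamond r is false, so \neg \Diamond \Diamond r is true.
  At 3: \Diamond \Diamond r requires \Diamond r at some successor in {0, 4}.
    At 0: \Diamond r is false.
    At 4: \Diamond r is false.
  So \Diamond \Diamond r is false at 3.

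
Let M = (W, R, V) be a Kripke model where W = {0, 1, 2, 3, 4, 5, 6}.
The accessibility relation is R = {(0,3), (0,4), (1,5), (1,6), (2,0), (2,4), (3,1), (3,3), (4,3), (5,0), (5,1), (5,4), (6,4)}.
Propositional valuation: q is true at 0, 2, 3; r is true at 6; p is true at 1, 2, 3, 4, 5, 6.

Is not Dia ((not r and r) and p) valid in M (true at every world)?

Yes

Let φ = not Dia ((not r and r) and p). Evaluate φ at each world:
  0 (successors {3, 4}): φ is true.
  1 (successors {5, 6}): φ is true.
  2 (successors {0, 4}): φ is true.
  3 (successors {1, 3}): φ is true.
  4 (successors {3}): φ is true.
  5 (successors {0, 1, 4}): φ is true.
  6 (successors {4}): φ is true.
For instance, at 3:
  At 3: Dia ((not r and r) and p) is false, so not Dia ((not r and r) and p) is true.
    At 3: Dia ((not r and r) and p) requires (not r and r) and p at some successor in {1, 3}.
      At 1: (not r and r) and p is false.
      At 3: (not r and r) and p is false.
    So Dia ((not r and r) and p) is false at 3.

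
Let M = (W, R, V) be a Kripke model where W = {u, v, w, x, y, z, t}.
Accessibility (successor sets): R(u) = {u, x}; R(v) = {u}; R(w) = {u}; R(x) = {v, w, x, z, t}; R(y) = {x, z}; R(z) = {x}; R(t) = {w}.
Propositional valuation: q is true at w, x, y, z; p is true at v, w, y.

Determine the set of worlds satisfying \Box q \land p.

Recall that \Box ψ holds at a world iff ψ holds at every accessible world, and \Diamond ψ holds iff ψ holds at some accessible world.
Let φ = \Box q \land p. Evaluate φ at each world:
  u (successors {u, x}): φ is false.
  v (successors {u}): φ is false.
  w (successors {u}): φ is false.
  x (successors {v, w, x, z, t}): φ is false.
  y (successors {x, z}): φ is true.
  z (successors {x}): φ is false.
  t (successors {w}): φ is false.
For instance, at v:
  At v: \Box q is false, p is true, so \Box q \land p is false.
    At v: \Box q requires q at every successor {u}.
      q fails at u, so \Box q is false at v.
Satisfying worlds: {y}

y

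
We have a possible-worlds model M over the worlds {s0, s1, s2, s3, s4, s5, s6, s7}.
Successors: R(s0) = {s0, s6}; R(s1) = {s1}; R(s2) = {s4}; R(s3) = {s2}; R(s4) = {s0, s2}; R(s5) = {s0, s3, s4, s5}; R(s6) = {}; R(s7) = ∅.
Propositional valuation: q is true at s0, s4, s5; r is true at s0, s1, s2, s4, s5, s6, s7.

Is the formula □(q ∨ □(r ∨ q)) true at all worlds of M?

Yes

Let φ = □(q ∨ □(r ∨ q)). Evaluate φ at each world:
  s0 (successors {s0, s6}): φ is true.
  s1 (successors {s1}): φ is true.
  s2 (successors {s4}): φ is true.
  s3 (successors {s2}): φ is true.
  s4 (successors {s0, s2}): φ is true.
  s5 (successors {s0, s3, s4, s5}): φ is true.
  s6 (successors ∅): φ is true.
  s7 (successors ∅): φ is true.
For instance, at s1:
  At s1: □(q ∨ □(r ∨ q)) requires q ∨ □(r ∨ q) at every successor {s1}.
      At s1: q is false, □(r ∨ q) is true, so q ∨ □(r ∨ q) is true.
  So □(q ∨ □(r ∨ q)) is true at s1.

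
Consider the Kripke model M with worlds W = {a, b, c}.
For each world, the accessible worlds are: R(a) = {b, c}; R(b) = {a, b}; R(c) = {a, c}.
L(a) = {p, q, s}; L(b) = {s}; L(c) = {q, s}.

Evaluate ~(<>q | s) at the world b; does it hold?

No

At b: <>q | s is true, so ~(<>q | s) is false.
  At b: <>q is true, s is true, so <>q | s is true.
    At b: <>q requires q at some successor in {a, b}.
      q holds at a, so <>q is true at b.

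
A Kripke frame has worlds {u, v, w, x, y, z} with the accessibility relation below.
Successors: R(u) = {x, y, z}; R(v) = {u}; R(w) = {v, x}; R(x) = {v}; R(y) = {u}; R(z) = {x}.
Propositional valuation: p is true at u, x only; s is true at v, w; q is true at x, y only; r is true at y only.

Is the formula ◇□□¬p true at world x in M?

At x: ◇□□¬p requires □□¬p at some successor in {v}.
  At v: □□¬p is false.
So ◇□□¬p is false at x.

No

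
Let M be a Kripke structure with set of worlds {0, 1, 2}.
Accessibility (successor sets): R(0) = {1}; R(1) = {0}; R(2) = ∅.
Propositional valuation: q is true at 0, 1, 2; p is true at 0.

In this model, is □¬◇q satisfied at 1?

At 1: □¬◇q requires ¬◇q at every successor {0}.
  ¬◇q fails at 0, so □¬◇q is false at 1.
    At 0: ◇q is true, so ¬◇q is false.
      At 0: ◇q requires q at some successor in {1}.
        q holds at 1, so ◇q is true at 0.

No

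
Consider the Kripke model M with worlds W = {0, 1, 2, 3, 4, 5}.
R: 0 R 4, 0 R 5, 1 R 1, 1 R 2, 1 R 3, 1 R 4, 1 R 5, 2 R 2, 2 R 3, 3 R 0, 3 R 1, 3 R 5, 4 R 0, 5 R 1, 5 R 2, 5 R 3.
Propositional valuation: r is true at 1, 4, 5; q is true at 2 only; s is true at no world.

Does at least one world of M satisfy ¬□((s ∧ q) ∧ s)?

Let φ = ¬□((s ∧ q) ∧ s). Evaluate φ at each world:
  0 (successors {4, 5}): φ is true.
  1 (successors {1, 2, 3, 4, 5}): φ is true.
  2 (successors {2, 3}): φ is true.
  3 (successors {0, 1, 5}): φ is true.
  4 (successors {0}): φ is true.
  5 (successors {1, 2, 3}): φ is true.
Detail at 0 (witness):
  At 0: □((s ∧ q) ∧ s) is false, so ¬□((s ∧ q) ∧ s) is true.
    At 0: □((s ∧ q) ∧ s) requires (s ∧ q) ∧ s at every successor {4, 5}.
      (s ∧ q) ∧ s fails at 4, so □((s ∧ q) ∧ s) is false at 0.

Yes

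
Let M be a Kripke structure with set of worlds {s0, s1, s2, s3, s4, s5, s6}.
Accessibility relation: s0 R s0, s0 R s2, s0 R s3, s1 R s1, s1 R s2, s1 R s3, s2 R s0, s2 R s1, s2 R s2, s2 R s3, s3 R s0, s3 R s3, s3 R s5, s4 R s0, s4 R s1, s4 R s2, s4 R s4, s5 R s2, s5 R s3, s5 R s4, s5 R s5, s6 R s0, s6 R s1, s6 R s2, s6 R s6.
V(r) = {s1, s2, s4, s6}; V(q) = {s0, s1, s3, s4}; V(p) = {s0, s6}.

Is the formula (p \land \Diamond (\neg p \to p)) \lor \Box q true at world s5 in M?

No

At s5: p \land \Diamond (\neg p \to p) is false, \Box q is false, so (p \land \Diamond (\neg p \to p)) \lor \Box q is false.
  At s5: p is false, \Diamond (\neg p \to p) is false, so p \land \Diamond (\neg p \to p) is false.
    At s5: \Diamond (\neg p \to p) requires \neg p \to p at some successor in {s2, s3, s4, s5}.
      At s2: \neg p \to p is false.
      At s3: \neg p \to p is false.
      At s4: \neg p \to p is false.
      At s5: \neg p \to p is false.
    So \Diamond (\neg p \to p) is false at s5.
  At s5: \Box q requires q at every successor {s2, s3, s4, s5}.
    q fails at s2, so \Box q is false at s5.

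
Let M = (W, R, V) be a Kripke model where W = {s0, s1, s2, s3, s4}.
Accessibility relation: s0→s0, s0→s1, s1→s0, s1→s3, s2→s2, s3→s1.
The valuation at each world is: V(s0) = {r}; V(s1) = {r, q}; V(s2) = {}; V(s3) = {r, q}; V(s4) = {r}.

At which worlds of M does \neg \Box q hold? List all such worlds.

s0, s1, s2

Let φ = \neg \Box q. Evaluate φ at each world:
  s0 (successors {s0, s1}): φ is true.
  s1 (successors {s0, s3}): φ is true.
  s2 (successors {s2}): φ is true.
  s3 (successors {s1}): φ is false.
  s4 (successors ∅): φ is false.
For instance, at s3:
  At s3: \Box q is true, so \neg \Box q is false.
    At s3: \Box q requires q at every successor {s1}.
      At s1: q is true.
    So \Box q is true at s3.
Satisfying worlds: {s0, s1, s2}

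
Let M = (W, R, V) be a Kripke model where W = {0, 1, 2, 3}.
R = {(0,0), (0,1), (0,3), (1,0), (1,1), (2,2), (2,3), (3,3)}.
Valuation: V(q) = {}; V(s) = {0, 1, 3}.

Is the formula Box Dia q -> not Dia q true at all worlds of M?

Let φ = Box Dia q -> not Dia q. Evaluate φ at each world:
  0 (successors {0, 1, 3}): φ is true.
  1 (successors {0, 1}): φ is true.
  2 (successors {2, 3}): φ is true.
  3 (successors {3}): φ is true.
For instance, at 3:
  At 3: Box Dia q is false, not Dia q is true, so Box Dia q -> not Dia q is true.
    At 3: Box Dia q requires Dia q at every successor {3}.
      Dia q fails at 3, so Box Dia q is false at 3.
    At 3: Dia q is false, so not Dia q is true.
      At 3: Dia q requires q at some successor in {3}.
        At 3: q is false.
      So Dia q is false at 3.

Yes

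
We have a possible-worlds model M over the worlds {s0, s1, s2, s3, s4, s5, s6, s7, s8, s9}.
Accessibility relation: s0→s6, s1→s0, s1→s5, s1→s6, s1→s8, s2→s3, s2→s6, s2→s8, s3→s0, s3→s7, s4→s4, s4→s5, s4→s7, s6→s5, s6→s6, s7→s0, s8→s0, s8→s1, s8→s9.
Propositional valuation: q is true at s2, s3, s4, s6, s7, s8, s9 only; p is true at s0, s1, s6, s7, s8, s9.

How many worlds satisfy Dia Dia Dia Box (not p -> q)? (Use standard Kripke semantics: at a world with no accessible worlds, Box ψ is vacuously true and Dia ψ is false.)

Let φ = Dia Dia Dia Box (not p -> q). Evaluate φ at each world:
  s0 (successors {s6}): φ is true.
  s1 (successors {s0, s5, s6, s8}): φ is true.
  s2 (successors {s3, s6, s8}): φ is true.
  s3 (successors {s0, s7}): φ is true.
  s4 (successors {s4, s5, s7}): φ is true.
  s5 (successors ∅): φ is false.
  s6 (successors {s5, s6}): φ is true.
  s7 (successors {s0}): φ is true.
  s8 (successors {s0, s1, s9}): φ is true.
  s9 (successors ∅): φ is false.
For instance, at s3:
  At s3: Dia Dia Dia Box (not p -> q) requires Dia Dia Box (not p -> q) at some successor in {s0, s7}.
    Dia Dia Box (not p -> q) holds at s0, so Dia Dia Dia Box (not p -> q) is true at s3.
      At s0: Dia Dia Box (not p -> q) requires Dia Box (not p -> q) at some successor in {s6}.
        Dia Box (not p -> q) holds at s6, so Dia Dia Box (not p -> q) is true at s0.
Satisfying worlds: {s0, s1, s2, s3, s4, s6, s7, s8}

8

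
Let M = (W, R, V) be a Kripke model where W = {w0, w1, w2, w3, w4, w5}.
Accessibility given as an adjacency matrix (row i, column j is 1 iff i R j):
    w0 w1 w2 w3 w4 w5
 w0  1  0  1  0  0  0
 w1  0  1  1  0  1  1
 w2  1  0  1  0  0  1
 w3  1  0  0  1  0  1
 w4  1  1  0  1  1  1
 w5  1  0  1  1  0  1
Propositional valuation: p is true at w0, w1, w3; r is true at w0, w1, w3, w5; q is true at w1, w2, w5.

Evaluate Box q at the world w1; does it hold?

At w1: Box q requires q at every successor {w1, w2, w4, w5}.
  q fails at w4, so Box q is false at w1.

No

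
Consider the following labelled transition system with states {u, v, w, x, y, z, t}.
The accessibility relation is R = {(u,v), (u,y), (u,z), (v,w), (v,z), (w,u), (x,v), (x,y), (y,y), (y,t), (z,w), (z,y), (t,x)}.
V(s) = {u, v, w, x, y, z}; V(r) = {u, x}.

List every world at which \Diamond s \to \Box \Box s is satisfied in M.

Let φ = \Diamond s \to \Box \Box s. Evaluate φ at each world:
  u (successors {v, y, z}): φ is false.
  v (successors {w, z}): φ is true.
  w (successors {u}): φ is true.
  x (successors {v, y}): φ is false.
  y (successors {y, t}): φ is false.
  z (successors {w, y}): φ is false.
  t (successors {x}): φ is true.
For instance, at u:
  At u: \Diamond s is true, \Box \Box s is false, so \Diamond s \to \Box \Box s is false.
    At u: \Diamond s requires s at some successor in {v, y, z}.
      s holds at v, so \Diamond s is true at u.
    At u: \Box \Box s requires \Box s at every successor {v, y, z}.
      \Box s fails at y, so \Box \Box s is false at u.
Satisfying worlds: {v, w, t}

v, w, t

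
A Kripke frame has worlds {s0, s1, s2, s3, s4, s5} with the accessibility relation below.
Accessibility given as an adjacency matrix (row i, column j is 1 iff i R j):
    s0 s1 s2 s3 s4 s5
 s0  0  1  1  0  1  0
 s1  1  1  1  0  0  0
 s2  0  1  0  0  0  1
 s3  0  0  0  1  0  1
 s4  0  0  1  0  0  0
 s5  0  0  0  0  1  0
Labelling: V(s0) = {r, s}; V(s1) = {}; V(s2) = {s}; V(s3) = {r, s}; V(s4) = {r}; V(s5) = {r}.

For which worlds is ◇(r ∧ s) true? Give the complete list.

s1, s3

Let φ = ◇(r ∧ s). Evaluate φ at each world:
  s0 (successors {s1, s2, s4}): φ is false.
  s1 (successors {s0, s1, s2}): φ is true.
  s2 (successors {s1, s5}): φ is false.
  s3 (successors {s3, s5}): φ is true.
  s4 (successors {s2}): φ is false.
  s5 (successors {s4}): φ is false.
For instance, at s0:
  At s0: ◇(r ∧ s) requires r ∧ s at some successor in {s1, s2, s4}.
    At s1: r ∧ s is false.
    At s2: r ∧ s is false.
    At s4: r ∧ s is false.
  So ◇(r ∧ s) is false at s0.
Satisfying worlds: {s1, s3}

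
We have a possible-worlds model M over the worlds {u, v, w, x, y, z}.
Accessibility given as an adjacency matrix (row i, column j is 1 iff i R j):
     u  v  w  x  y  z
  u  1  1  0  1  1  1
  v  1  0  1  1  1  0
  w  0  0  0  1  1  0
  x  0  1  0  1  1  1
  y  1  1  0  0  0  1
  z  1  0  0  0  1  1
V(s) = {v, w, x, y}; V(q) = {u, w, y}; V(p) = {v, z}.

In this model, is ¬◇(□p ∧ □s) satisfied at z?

Yes

At z: ◇(□p ∧ □s) is false, so ¬◇(□p ∧ □s) is true.
  At z: ◇(□p ∧ □s) requires □p ∧ □s at some successor in {u, y, z}.
    At u: □p ∧ □s is false.
    At y: □p ∧ □s is false.
    At z: □p ∧ □s is false.
  So ◇(□p ∧ □s) is false at z.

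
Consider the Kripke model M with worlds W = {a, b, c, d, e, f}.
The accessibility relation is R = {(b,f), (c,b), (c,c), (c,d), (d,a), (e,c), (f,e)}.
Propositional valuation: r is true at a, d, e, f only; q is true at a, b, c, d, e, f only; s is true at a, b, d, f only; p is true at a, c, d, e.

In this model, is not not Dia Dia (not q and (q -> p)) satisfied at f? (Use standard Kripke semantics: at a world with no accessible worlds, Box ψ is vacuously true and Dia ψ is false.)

No

At f: not Dia Dia (not q and (q -> p)) is true, so not not Dia Dia (not q and (q -> p)) is false.
  At f: Dia Dia (not q and (q -> p)) is false, so not Dia Dia (not q and (q -> p)) is true.
    At f: Dia Dia (not q and (q -> p)) requires Dia (not q and (q -> p)) at some successor in {e}.
      At e: Dia (not q and (q -> p)) is false.
    So Dia Dia (not q and (q -> p)) is false at f.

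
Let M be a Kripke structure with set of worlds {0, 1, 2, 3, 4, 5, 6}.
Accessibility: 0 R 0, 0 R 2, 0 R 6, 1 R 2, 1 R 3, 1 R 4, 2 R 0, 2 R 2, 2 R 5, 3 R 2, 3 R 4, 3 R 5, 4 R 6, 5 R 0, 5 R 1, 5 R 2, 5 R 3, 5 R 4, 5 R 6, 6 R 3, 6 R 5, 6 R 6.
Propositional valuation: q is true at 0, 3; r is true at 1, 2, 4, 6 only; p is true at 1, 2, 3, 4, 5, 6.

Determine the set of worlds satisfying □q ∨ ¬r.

0, 3, 5

Let φ = □q ∨ ¬r. Evaluate φ at each world:
  0 (successors {0, 2, 6}): φ is true.
  1 (successors {2, 3, 4}): φ is false.
  2 (successors {0, 2, 5}): φ is false.
  3 (successors {2, 4, 5}): φ is true.
  4 (successors {6}): φ is false.
  5 (successors {0, 1, 2, 3, 4, 6}): φ is true.
  6 (successors {3, 5, 6}): φ is false.
For instance, at 0:
  At 0: □q is false, ¬r is true, so □q ∨ ¬r is true.
    At 0: □q requires q at every successor {0, 2, 6}.
      q fails at 2, so □q is false at 0.
Satisfying worlds: {0, 3, 5}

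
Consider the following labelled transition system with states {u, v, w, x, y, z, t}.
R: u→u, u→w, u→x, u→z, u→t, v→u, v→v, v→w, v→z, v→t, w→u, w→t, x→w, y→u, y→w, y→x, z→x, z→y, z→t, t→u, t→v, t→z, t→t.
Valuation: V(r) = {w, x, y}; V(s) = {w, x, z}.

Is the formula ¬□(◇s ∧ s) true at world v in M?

Recall that □ψ holds at a world iff ψ holds at every accessible world, and ◇ψ holds iff ψ holds at some accessible world.
At v: □(◇s ∧ s) is false, so ¬□(◇s ∧ s) is true.
  At v: □(◇s ∧ s) requires ◇s ∧ s at every successor {u, v, w, z, t}.
    ◇s ∧ s fails at u, so □(◇s ∧ s) is false at v.
      At u: ◇s is true, s is false, so ◇s ∧ s is false.

Yes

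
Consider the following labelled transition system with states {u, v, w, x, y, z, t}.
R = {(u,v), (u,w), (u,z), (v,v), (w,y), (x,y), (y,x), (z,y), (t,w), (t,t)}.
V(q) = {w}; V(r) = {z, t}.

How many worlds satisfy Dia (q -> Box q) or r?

Let φ = Dia (q -> Box q) or r. Evaluate φ at each world:
  u (successors {v, w, z}): φ is true.
  v (successors {v}): φ is true.
  w (successors {y}): φ is true.
  x (successors {y}): φ is true.
  y (successors {x}): φ is true.
  z (successors {y}): φ is true.
  t (successors {w, t}): φ is true.
For instance, at w:
  At w: Dia (q -> Box q) is true, r is false, so Dia (q -> Box q) or r is true.
    At w: Dia (q -> Box q) requires q -> Box q at some successor in {y}.
      q -> Box q holds at y, so Dia (q -> Box q) is true at w.
Satisfying worlds: {u, v, w, x, y, z, t}

7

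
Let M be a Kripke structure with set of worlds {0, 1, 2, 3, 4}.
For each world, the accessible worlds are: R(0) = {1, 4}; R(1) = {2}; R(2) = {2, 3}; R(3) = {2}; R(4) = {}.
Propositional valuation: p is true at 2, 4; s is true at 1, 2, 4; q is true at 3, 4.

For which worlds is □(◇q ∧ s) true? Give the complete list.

Let φ = □(◇q ∧ s). Evaluate φ at each world:
  0 (successors {1, 4}): φ is false.
  1 (successors {2}): φ is true.
  2 (successors {2, 3}): φ is false.
  3 (successors {2}): φ is true.
  4 (successors ∅): φ is true.
For instance, at 3:
  At 3: □(◇q ∧ s) requires ◇q ∧ s at every successor {2}.
      At 2: ◇q is true, s is true, so ◇q ∧ s is true.
  So □(◇q ∧ s) is true at 3.
Satisfying worlds: {1, 3, 4}

1, 3, 4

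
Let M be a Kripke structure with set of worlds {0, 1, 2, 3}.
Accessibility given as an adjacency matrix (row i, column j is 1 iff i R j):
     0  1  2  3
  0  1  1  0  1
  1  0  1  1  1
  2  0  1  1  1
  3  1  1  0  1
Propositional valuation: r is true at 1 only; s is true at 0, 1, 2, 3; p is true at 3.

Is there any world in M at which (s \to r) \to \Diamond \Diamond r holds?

Recall that \Diamond ψ holds at a world iff ψ holds at some accessible world.
Let φ = (s \to r) \to \Diamond \Diamond r. Evaluate φ at each world:
  0 (successors {0, 1, 3}): φ is true.
  1 (successors {1, 2, 3}): φ is true.
  2 (successors {1, 2, 3}): φ is true.
  3 (successors {0, 1, 3}): φ is true.
Detail at 0 (witness):
  At 0: s \to r is false, \Diamond \Diamond r is true, so (s \to r) \to \Diamond \Diamond r is true.
    At 0: \Diamond \Diamond r requires \Diamond r at some successor in {0, 1, 3}.
      \Diamond r holds at 0, so \Diamond \Diamond r is true at 0.

Yes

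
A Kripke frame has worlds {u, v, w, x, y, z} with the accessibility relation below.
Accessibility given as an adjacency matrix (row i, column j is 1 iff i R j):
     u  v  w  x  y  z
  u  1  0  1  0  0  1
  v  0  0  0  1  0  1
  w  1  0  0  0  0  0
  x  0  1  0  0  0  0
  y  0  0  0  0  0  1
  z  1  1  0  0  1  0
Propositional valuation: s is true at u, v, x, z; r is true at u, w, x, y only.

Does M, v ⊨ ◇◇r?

At v: ◇◇r requires ◇r at some successor in {x, z}.
  ◇r holds at z, so ◇◇r is true at v.
    At z: ◇r requires r at some successor in {u, v, y}.
      r holds at u, so ◇r is true at z.

Yes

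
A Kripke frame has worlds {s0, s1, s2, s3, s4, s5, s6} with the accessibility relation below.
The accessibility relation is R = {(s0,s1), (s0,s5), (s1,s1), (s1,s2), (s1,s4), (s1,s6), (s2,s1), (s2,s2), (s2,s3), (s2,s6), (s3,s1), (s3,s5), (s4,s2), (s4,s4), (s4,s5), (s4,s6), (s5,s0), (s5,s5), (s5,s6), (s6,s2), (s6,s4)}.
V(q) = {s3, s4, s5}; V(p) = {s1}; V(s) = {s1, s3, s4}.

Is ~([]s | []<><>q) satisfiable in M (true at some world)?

No

Let φ = ~([]s | []<><>q). Evaluate φ at each world:
  s0 (successors {s1, s5}): φ is false.
  s1 (successors {s1, s2, s4, s6}): φ is false.
  s2 (successors {s1, s2, s3, s6}): φ is false.
  s3 (successors {s1, s5}): φ is false.
  s4 (successors {s2, s4, s5, s6}): φ is false.
  s5 (successors {s0, s5, s6}): φ is false.
  s6 (successors {s2, s4}): φ is false.
For instance, at s1:
  At s1: []s | []<><>q is true, so ~([]s | []<><>q) is false.
    At s1: []s is false, []<><>q is true, so []s | []<><>q is true.
      At s1: []s requires s at every successor {s1, s2, s4, s6}.
        s fails at s2, so []s is false at s1.
      At s1: []<><>q requires <><>q at every successor {s1, s2, s4, s6}.
        At s1: <><>q is true.
        At s2: <><>q is true.
        At s4: <><>q is true.
        At s6: <><>q is true.
      So []<><>q is true at s1.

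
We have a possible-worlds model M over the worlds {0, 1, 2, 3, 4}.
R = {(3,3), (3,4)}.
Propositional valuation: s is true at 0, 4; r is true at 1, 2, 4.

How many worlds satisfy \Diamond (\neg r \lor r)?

Let φ = \Diamond (\neg r \lor r). Evaluate φ at each world:
  0 (successors ∅): φ is false.
  1 (successors ∅): φ is false.
  2 (successors ∅): φ is false.
  3 (successors {3, 4}): φ is true.
  4 (successors ∅): φ is false.
For instance, at 3:
  At 3: \Diamond (\neg r \lor r) requires \neg r \lor r at some successor in {3, 4}.
    \neg r \lor r holds at 3, so \Diamond (\neg r \lor r) is true at 3.
Satisfying worlds: {3}

1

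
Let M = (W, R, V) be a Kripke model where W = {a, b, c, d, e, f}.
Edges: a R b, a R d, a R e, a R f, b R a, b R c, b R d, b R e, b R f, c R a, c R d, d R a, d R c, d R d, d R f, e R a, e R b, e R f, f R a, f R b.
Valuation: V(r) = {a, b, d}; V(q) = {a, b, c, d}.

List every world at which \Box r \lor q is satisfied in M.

Let φ = \Box r \lor q. Evaluate φ at each world:
  a (successors {b, d, e, f}): φ is true.
  b (successors {a, c, d, e, f}): φ is true.
  c (successors {a, d}): φ is true.
  d (successors {a, c, d, f}): φ is true.
  e (successors {a, b, f}): φ is false.
  f (successors {a, b}): φ is true.
For instance, at b:
  At b: \Box r is false, q is true, so \Box r \lor q is true.
    At b: \Box r requires r at every successor {a, c, d, e, f}.
      r fails at c, so \Box r is false at b.
Satisfying worlds: {a, b, c, d, f}

a, b, c, d, f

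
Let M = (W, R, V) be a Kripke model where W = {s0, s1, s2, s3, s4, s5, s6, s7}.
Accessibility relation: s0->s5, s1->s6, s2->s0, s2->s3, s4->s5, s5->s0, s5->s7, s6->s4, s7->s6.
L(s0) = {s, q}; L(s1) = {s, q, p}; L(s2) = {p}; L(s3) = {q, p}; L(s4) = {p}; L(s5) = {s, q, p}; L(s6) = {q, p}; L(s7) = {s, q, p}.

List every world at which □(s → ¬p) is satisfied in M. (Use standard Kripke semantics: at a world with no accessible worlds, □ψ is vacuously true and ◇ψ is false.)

s1, s2, s3, s6, s7

Let φ = □(s → ¬p). Evaluate φ at each world:
  s0 (successors {s5}): φ is false.
  s1 (successors {s6}): φ is true.
  s2 (successors {s0, s3}): φ is true.
  s3 (successors ∅): φ is true.
  s4 (successors {s5}): φ is false.
  s5 (successors {s0, s7}): φ is false.
  s6 (successors {s4}): φ is true.
  s7 (successors {s6}): φ is true.
For instance, at s1:
  At s1: □(s → ¬p) requires s → ¬p at every successor {s6}.
    At s6: s → ¬p is true.
  So □(s → ¬p) is true at s1.
Satisfying worlds: {s1, s2, s3, s6, s7}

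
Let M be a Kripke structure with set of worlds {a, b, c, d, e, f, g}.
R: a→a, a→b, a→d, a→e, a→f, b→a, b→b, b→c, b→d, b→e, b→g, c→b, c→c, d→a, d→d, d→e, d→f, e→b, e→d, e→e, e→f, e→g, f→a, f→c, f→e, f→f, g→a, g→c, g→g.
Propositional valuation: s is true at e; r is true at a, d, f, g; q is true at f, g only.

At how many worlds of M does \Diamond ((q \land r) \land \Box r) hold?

0

Let φ = \Diamond ((q \land r) \land \Box r). Evaluate φ at each world:
  a (successors {a, b, d, e, f}): φ is false.
  b (successors {a, b, c, d, e, g}): φ is false.
  c (successors {b, c}): φ is false.
  d (successors {a, d, e, f}): φ is false.
  e (successors {b, d, e, f, g}): φ is false.
  f (successors {a, c, e, f}): φ is false.
  g (successors {a, c, g}): φ is false.
For instance, at d:
  At d: \Diamond ((q \land r) \land \Box r) requires (q \land r) \land \Box r at some successor in {a, d, e, f}.
    At a: (q \land r) \land \Box r is false.
    At d: (q \land r) \land \Box r is false.
    At e: (q \land r) \land \Box r is false.
    At f: (q \land r) \land \Box r is false.
  So \Diamond ((q \land r) \land \Box r) is false at d.
Satisfying worlds: none.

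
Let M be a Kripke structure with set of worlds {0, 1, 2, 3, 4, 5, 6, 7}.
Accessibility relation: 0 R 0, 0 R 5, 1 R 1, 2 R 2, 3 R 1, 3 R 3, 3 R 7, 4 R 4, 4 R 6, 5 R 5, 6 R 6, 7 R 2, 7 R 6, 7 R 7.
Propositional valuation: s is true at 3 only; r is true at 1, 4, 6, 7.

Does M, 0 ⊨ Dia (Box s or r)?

Recall that Box ψ holds at a world iff ψ holds at every accessible world, and Dia ψ holds iff ψ holds at some accessible world.
At 0: Dia (Box s or r) requires Box s or r at some successor in {0, 5}.
  At 0: Box s or r is false.
  At 5: Box s or r is false.
So Dia (Box s or r) is false at 0.

No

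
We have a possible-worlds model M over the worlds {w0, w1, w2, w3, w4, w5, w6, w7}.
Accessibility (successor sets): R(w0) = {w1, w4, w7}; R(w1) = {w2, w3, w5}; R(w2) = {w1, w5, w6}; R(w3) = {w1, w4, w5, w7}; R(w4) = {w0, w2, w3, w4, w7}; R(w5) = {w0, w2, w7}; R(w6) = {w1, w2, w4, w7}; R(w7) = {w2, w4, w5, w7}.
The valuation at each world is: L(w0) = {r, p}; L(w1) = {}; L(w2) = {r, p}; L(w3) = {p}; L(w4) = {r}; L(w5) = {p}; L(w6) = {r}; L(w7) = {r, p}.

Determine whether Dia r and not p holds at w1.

At w1: Dia r is true, not p is true, so Dia r and not p is true.
  At w1: Dia r requires r at some successor in {w2, w3, w5}.
    r holds at w2, so Dia r is true at w1.

Yes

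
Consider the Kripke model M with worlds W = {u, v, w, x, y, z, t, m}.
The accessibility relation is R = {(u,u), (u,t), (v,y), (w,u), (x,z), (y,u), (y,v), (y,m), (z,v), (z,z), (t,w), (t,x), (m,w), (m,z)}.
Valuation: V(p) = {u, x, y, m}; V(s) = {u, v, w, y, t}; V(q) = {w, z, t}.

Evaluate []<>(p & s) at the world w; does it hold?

Recall that []ψ holds at a world iff ψ holds at every accessible world, and <>ψ holds iff ψ holds at some accessible world.
At w: []<>(p & s) requires <>(p & s) at every successor {u}.
    At u: <>(p & s) requires p & s at some successor in {u, t}.
      p & s holds at u, so <>(p & s) is true at u.
So []<>(p & s) is true at w.

Yes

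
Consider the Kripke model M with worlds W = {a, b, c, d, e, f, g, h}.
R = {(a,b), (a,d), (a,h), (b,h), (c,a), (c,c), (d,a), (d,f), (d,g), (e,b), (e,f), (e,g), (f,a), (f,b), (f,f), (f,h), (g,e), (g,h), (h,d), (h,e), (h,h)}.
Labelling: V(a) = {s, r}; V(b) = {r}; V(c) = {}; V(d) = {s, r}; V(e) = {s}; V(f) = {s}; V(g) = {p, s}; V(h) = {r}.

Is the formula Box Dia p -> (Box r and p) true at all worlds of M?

Let φ = Box Dia p -> (Box r and p). Evaluate φ at each world:
  a (successors {b, d, h}): φ is true.
  b (successors {h}): φ is true.
  c (successors {a, c}): φ is true.
  d (successors {a, f, g}): φ is true.
  e (successors {b, f, g}): φ is true.
  f (successors {a, b, f, h}): φ is true.
  g (successors {e, h}): φ is true.
  h (successors {d, e, h}): φ is true.
For instance, at b:
  At b: Box Dia p is false, Box r and p is false, so Box Dia p -> (Box r and p) is true.
    At b: Box Dia p requires Dia p at every successor {h}.
      Dia p fails at h, so Box Dia p is false at b.
    At b: Box r is true, p is false, so Box r and p is false.
      At b: Box r requires r at every successor {h}.
        At h: r is true.
      So Box r is true at b.

Yes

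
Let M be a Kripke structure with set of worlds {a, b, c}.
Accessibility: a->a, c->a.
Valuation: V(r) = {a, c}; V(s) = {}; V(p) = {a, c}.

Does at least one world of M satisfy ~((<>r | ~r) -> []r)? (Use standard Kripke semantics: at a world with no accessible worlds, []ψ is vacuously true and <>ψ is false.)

Let φ = ~((<>r | ~r) -> []r). Evaluate φ at each world:
  a (successors {a}): φ is false.
  b (successors ∅): φ is false.
  c (successors {a}): φ is false.
For instance, at c:
  At c: (<>r | ~r) -> []r is true, so ~((<>r | ~r) -> []r) is false.
    At c: <>r | ~r is true, []r is true, so (<>r | ~r) -> []r is true.
      At c: <>r is true, ~r is false, so <>r | ~r is true.
      At c: []r requires r at every successor {a}.
        At a: r is true.
      So []r is true at c.

No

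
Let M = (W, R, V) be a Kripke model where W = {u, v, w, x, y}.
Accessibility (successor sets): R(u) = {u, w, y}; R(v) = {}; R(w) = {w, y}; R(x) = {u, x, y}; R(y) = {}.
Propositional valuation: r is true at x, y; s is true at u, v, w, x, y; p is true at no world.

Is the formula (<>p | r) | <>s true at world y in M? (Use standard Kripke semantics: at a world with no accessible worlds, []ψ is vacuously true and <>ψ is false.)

Yes

At y: <>p | r is true, <>s is false, so (<>p | r) | <>s is true.
  At y: <>p is false, r is true, so <>p | r is true.
    At y: no accessible worlds, so <>p is false.
  At y: no accessible worlds, so <>s is false.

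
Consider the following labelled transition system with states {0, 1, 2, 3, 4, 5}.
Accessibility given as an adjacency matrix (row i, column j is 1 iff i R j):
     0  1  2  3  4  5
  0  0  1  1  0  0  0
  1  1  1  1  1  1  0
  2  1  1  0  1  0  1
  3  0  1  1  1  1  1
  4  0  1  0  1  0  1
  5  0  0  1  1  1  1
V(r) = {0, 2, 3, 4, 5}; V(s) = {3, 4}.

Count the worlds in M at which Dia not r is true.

Recall that Dia ψ holds at a world iff ψ holds at some accessible world.
Let φ = Dia not r. Evaluate φ at each world:
  0 (successors {1, 2}): φ is true.
  1 (successors {0, 1, 2, 3, 4}): φ is true.
  2 (successors {0, 1, 3, 5}): φ is true.
  3 (successors {1, 2, 3, 4, 5}): φ is true.
  4 (successors {1, 3, 5}): φ is true.
  5 (successors {2, 3, 4, 5}): φ is false.
For instance, at 0:
  At 0: Dia not r requires not r at some successor in {1, 2}.
    not r holds at 1, so Dia not r is true at 0.
Satisfying worlds: {0, 1, 2, 3, 4}

5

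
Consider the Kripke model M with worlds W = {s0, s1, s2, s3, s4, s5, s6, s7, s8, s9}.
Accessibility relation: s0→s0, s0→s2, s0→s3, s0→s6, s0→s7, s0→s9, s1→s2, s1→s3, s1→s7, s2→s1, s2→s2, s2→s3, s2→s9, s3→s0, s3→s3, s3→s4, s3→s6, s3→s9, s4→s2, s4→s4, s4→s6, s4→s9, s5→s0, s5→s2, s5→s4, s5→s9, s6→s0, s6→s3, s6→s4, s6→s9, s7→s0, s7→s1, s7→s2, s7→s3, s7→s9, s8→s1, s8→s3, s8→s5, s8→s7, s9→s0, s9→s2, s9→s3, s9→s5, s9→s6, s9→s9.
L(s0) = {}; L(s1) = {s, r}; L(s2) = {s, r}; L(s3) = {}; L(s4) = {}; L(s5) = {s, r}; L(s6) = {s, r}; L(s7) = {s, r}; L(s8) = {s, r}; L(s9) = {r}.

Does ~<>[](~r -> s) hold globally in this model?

Yes

Let φ = ~<>[](~r -> s). Evaluate φ at each world:
  s0 (successors {s0, s2, s3, s6, s7, s9}): φ is true.
  s1 (successors {s2, s3, s7}): φ is true.
  s2 (successors {s1, s2, s3, s9}): φ is true.
  s3 (successors {s0, s3, s4, s6, s9}): φ is true.
  s4 (successors {s2, s4, s6, s9}): φ is true.
  s5 (successors {s0, s2, s4, s9}): φ is true.
  s6 (successors {s0, s3, s4, s9}): φ is true.
  s7 (successors {s0, s1, s2, s3, s9}): φ is true.
  s8 (successors {s1, s3, s5, s7}): φ is true.
  s9 (successors {s0, s2, s3, s5, s6, s9}): φ is true.
For instance, at s2:
  At s2: <>[](~r -> s) is false, so ~<>[](~r -> s) is true.
    At s2: <>[](~r -> s) requires [](~r -> s) at some successor in {s1, s2, s3, s9}.
      At s1: [](~r -> s) is false.
      At s2: [](~r -> s) is false.
      At s3: [](~r -> s) is false.
      At s9: [](~r -> s) is false.
    So <>[](~r -> s) is false at s2.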